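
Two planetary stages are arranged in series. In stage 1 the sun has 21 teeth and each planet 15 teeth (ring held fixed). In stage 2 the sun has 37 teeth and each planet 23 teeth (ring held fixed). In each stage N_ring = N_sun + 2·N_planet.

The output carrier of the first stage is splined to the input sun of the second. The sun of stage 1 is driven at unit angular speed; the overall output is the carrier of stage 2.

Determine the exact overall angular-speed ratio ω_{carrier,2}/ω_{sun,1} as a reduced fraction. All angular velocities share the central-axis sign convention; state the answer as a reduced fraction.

Stage 1: N_ring = 21 + 2·15 = 51
Stage 1: 21(ω_s−ω_c) = −51(ω_r−ω_c),  ω_r=0, ω_s=1
Stage 1: 21(1−ω_c) = −51(0−ω_c)  ⇒  72ω_c = 21  ⇒  ω_c = 7/24
  ⇒ ω_c¹/ω_s¹ = 7/24
Stage 2: N_ring = 37 + 2·23 = 83
Stage 2: 37(ω_s−ω_c) = −83(ω_r−ω_c),  ω_r=0, ω_s=1
Stage 2: 37(1−ω_c) = −83(0−ω_c)  ⇒  120ω_c = 37  ⇒  ω_c = 37/120
  ⇒ ω_c²/ω_s² = 37/120
Coupling ω_s² = ω_c¹ ⇒ overall = 7/24 × 37/120 = 259/2880

259/2880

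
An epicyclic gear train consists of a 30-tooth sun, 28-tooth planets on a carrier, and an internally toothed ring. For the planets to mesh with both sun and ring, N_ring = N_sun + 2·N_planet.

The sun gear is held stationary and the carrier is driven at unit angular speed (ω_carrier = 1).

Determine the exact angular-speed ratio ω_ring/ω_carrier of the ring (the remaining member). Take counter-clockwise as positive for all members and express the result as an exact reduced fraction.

N_ring = 30 + 2·28 = 86
30(ω_s−ω_c) = −86(ω_r−ω_c),  ω_s=0, ω_c=1
ω_r = 1 − (30/86)(0−1) = 58/43
ω_r/ω_c = 58/43

58/43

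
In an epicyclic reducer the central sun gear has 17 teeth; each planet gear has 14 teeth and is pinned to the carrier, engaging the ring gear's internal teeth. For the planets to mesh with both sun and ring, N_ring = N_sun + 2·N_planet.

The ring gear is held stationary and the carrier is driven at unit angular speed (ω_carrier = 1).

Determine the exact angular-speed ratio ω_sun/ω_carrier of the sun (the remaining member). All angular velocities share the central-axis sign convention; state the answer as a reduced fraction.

N_ring = 17 + 2·14 = 45
17(ω_s−ω_c) = −45(ω_r−ω_c),  ω_r=0, ω_c=1
ω_s = 1 − (45/17)(0−1) = 62/17
ω_s/ω_c = 62/17

62/17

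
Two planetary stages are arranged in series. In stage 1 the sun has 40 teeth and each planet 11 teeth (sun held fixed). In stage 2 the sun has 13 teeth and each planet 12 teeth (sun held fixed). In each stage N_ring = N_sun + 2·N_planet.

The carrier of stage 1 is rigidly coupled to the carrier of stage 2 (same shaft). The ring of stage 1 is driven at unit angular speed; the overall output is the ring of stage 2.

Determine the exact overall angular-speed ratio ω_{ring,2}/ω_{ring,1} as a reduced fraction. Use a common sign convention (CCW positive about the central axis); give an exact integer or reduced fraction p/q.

1550/1887

Stage 1: N_ring = 40 + 2·11 = 62
Stage 1: 40(ω_s−ω_c) = −62(ω_r−ω_c),  ω_s=0, ω_r=1
Stage 1: 40(0−ω_c) = −62(1−ω_c)  ⇒  102ω_c = 62  ⇒  ω_c = 31/51
  ⇒ ω_c¹/ω_r¹ = 31/51
Stage 2: N_ring = 13 + 2·12 = 37
Stage 2: 13(ω_s−ω_c) = −37(ω_r−ω_c),  ω_s=0, ω_c=1
Stage 2: ω_r = 1 − (13/37)(0−1) = 50/37
  ⇒ ω_r²/ω_c² = 50/37
Coupling ω_c² = ω_c¹ ⇒ overall = 31/51 × 50/37 = 1550/1887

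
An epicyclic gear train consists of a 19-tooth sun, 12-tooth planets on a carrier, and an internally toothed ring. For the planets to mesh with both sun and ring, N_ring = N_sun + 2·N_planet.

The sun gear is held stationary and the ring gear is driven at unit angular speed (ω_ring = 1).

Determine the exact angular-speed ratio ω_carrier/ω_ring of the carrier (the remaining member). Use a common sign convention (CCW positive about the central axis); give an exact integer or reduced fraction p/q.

N_ring = 19 + 2·12 = 43
19(ω_s−ω_c) = −43(ω_r−ω_c),  ω_s=0, ω_r=1
19(0−ω_c) = −43(1−ω_c)  ⇒  62ω_c = 43  ⇒  ω_c = 43/62
ω_c/ω_r = 43/62

43/62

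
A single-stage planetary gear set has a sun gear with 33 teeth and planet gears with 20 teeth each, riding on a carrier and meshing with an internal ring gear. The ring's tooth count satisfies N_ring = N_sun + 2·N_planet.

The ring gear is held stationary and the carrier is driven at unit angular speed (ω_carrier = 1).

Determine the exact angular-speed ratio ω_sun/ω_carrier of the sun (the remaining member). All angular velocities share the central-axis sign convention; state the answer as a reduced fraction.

106/33

N_ring = 33 + 2·20 = 73
33(ω_s−ω_c) = −73(ω_r−ω_c),  ω_r=0, ω_c=1
ω_s = 1 − (73/33)(0−1) = 106/33
ω_s/ω_c = 106/33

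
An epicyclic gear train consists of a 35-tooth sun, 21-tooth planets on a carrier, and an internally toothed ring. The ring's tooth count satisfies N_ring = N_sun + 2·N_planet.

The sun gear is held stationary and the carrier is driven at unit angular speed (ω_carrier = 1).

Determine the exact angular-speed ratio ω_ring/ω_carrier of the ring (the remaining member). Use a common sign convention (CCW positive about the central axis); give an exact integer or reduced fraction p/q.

N_ring = 35 + 2·21 = 77
35(ω_s−ω_c) = −77(ω_r−ω_c),  ω_s=0, ω_c=1
ω_r = 1 − (35/77)(0−1) = 16/11
ω_r/ω_c = 16/11

16/11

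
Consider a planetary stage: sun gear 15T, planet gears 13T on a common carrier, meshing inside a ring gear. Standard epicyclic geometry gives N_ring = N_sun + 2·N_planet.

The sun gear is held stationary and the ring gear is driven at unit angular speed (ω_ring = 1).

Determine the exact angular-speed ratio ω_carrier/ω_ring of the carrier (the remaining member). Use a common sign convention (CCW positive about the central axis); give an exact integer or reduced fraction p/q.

41/56

N_ring = 15 + 2·13 = 41
15(ω_s−ω_c) = −41(ω_r−ω_c),  ω_s=0, ω_r=1
15(0−ω_c) = −41(1−ω_c)  ⇒  56ω_c = 41  ⇒  ω_c = 41/56
ω_c/ω_r = 41/56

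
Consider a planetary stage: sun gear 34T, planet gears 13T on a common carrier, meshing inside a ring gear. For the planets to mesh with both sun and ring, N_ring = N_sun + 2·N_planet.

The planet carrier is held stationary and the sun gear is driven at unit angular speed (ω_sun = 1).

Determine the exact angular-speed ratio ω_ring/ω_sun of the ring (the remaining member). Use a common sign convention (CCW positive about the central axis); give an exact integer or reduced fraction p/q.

-17/30

N_ring = 34 + 2·13 = 60
34(ω_s−ω_c) = −60(ω_r−ω_c),  ω_c=0, ω_s=1
ω_r = 0 − (34/60)(1−0) = -17/30
ω_r/ω_s = -17/30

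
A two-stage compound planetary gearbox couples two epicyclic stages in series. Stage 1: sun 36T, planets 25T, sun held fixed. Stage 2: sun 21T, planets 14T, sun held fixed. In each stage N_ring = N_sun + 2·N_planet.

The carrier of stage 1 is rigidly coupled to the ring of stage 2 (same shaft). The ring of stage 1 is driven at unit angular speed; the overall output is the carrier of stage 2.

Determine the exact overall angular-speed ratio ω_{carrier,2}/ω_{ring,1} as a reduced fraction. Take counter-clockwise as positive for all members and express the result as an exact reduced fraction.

Stage 1: N_ring = 36 + 2·25 = 86
Stage 1: 36(ω_s−ω_c) = −86(ω_r−ω_c),  ω_s=0, ω_r=1
Stage 1: 36(0−ω_c) = −86(1−ω_c)  ⇒  122ω_c = 86  ⇒  ω_c = 43/61
  ⇒ ω_c¹/ω_r¹ = 43/61
Stage 2: N_ring = 21 + 2·14 = 49
Stage 2: 21(ω_s−ω_c) = −49(ω_r−ω_c),  ω_s=0, ω_r=1
Stage 2: 21(0−ω_c) = −49(1−ω_c)  ⇒  70ω_c = 49  ⇒  ω_c = 7/10
  ⇒ ω_c²/ω_r² = 7/10
Coupling ω_r² = ω_c¹ ⇒ overall = 43/61 × 7/10 = 301/610

301/610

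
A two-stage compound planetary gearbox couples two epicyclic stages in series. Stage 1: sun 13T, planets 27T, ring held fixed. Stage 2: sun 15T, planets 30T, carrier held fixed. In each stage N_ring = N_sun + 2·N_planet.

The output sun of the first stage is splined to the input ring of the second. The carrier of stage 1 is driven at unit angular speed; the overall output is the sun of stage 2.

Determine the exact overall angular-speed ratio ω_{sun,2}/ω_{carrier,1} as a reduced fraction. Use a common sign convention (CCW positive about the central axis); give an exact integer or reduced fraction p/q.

Stage 1: N_ring = 13 + 2·27 = 67
Stage 1: 13(ω_s−ω_c) = −67(ω_r−ω_c),  ω_r=0, ω_c=1
Stage 1: ω_s = 1 − (67/13)(0−1) = 80/13
  ⇒ ω_s¹/ω_c¹ = 80/13
Stage 2: N_ring = 15 + 2·30 = 75
Stage 2: 15(ω_s−ω_c) = −75(ω_r−ω_c),  ω_c=0, ω_r=1
Stage 2: ω_s = 0 − (75/15)(1−0) = -5
  ⇒ ω_s²/ω_r² = -5
Coupling ω_r² = ω_s¹ ⇒ overall = 80/13 × -5 = -400/13

-400/13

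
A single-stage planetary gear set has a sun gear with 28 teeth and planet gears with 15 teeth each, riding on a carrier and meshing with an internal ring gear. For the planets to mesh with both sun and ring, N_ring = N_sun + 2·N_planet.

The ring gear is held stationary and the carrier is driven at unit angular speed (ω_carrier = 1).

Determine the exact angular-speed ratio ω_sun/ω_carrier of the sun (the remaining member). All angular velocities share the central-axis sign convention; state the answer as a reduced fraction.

43/14

N_ring = 28 + 2·15 = 58
28(ω_s−ω_c) = −58(ω_r−ω_c),  ω_r=0, ω_c=1
ω_s = 1 − (58/28)(0−1) = 43/14
ω_s/ω_c = 43/14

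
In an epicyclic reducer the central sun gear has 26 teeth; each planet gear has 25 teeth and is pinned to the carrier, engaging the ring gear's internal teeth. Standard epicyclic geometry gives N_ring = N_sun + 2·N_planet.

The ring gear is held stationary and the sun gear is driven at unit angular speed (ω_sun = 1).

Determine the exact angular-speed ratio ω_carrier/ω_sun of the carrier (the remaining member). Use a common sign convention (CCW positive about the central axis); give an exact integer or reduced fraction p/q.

13/51

N_ring = 26 + 2·25 = 76
26(ω_s−ω_c) = −76(ω_r−ω_c),  ω_r=0, ω_s=1
26(1−ω_c) = −76(0−ω_c)  ⇒  102ω_c = 26  ⇒  ω_c = 13/51
ω_c/ω_s = 13/51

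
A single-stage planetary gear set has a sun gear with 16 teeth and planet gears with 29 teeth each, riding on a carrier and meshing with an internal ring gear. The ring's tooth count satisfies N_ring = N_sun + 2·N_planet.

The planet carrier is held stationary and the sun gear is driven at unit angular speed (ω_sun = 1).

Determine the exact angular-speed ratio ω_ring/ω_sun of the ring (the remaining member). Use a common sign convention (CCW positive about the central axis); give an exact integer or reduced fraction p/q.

-8/37

N_ring = 16 + 2·29 = 74
16(ω_s−ω_c) = −74(ω_r−ω_c),  ω_c=0, ω_s=1
ω_r = 0 − (16/74)(1−0) = -8/37
ω_r/ω_s = -8/37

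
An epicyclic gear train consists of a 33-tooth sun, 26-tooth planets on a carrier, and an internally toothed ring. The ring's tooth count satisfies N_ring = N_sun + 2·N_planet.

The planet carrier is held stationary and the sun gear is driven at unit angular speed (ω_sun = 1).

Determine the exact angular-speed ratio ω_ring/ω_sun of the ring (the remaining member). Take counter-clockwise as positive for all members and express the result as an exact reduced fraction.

-33/85

N_ring = 33 + 2·26 = 85
33(ω_s−ω_c) = −85(ω_r−ω_c),  ω_c=0, ω_s=1
ω_r = 0 − (33/85)(1−0) = -33/85
ω_r/ω_s = -33/85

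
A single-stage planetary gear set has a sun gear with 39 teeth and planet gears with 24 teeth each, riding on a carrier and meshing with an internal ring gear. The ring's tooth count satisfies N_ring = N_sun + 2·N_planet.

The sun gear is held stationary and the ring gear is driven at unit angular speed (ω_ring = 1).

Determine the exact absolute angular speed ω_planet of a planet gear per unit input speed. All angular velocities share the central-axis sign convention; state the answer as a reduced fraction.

29/16

N_ring = 39 + 2·24 = 87
39(ω_s−ω_c) = −87(ω_r−ω_c),  ω_s=0, ω_r=1
39(0−ω_c) = −87(1−ω_c)  ⇒  126ω_c = 87  ⇒  ω_c = 29/42
sun–planet: 39·(0−29/42) = −24·(ω_p−ω_c)  ⇒  ω_p−ω_c = −(39/24)·(-29/42) = 377/336
ω_p = 29/42 + 377/336 = 29/16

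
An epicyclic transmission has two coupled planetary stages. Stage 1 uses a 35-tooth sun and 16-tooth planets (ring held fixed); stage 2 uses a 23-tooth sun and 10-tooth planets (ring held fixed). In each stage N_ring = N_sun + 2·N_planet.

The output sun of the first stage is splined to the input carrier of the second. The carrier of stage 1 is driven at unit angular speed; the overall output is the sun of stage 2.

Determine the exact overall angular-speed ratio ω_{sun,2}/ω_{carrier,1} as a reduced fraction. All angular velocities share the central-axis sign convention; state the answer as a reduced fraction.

Stage 1: N_ring = 35 + 2·16 = 67
Stage 1: 35(ω_s−ω_c) = −67(ω_r−ω_c),  ω_r=0, ω_c=1
Stage 1: ω_s = 1 − (67/35)(0−1) = 102/35
  ⇒ ω_s¹/ω_c¹ = 102/35
Stage 2: N_ring = 23 + 2·10 = 43
Stage 2: 23(ω_s−ω_c) = −43(ω_r−ω_c),  ω_r=0, ω_c=1
Stage 2: ω_s = 1 − (43/23)(0−1) = 66/23
  ⇒ ω_s²/ω_c² = 66/23
Coupling ω_c² = ω_s¹ ⇒ overall = 102/35 × 66/23 = 6732/805

6732/805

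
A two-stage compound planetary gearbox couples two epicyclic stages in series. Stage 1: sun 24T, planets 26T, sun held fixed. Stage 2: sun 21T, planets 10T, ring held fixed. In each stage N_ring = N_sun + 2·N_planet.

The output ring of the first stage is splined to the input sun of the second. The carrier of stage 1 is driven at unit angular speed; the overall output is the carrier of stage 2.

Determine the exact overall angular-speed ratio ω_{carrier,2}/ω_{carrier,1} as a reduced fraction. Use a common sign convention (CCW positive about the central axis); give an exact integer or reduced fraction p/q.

Stage 1: N_ring = 24 + 2·26 = 76
Stage 1: 24(ω_s−ω_c) = −76(ω_r−ω_c),  ω_s=0, ω_c=1
Stage 1: ω_r = 1 − (24/76)(0−1) = 25/19
  ⇒ ω_r¹/ω_c¹ = 25/19
Stage 2: N_ring = 21 + 2·10 = 41
Stage 2: 21(ω_s−ω_c) = −41(ω_r−ω_c),  ω_r=0, ω_s=1
Stage 2: 21(1−ω_c) = −41(0−ω_c)  ⇒  62ω_c = 21  ⇒  ω_c = 21/62
  ⇒ ω_c²/ω_s² = 21/62
Coupling ω_s² = ω_r¹ ⇒ overall = 25/19 × 21/62 = 525/1178

525/1178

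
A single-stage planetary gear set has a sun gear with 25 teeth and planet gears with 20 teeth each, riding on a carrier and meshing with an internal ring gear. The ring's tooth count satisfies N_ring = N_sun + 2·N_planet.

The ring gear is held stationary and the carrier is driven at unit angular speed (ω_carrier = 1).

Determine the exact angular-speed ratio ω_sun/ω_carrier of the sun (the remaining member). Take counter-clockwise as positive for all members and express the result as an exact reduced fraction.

N_ring = 25 + 2·20 = 65
25(ω_s−ω_c) = −65(ω_r−ω_c),  ω_r=0, ω_c=1
ω_s = 1 − (65/25)(0−1) = 18/5
ω_s/ω_c = 18/5

18/5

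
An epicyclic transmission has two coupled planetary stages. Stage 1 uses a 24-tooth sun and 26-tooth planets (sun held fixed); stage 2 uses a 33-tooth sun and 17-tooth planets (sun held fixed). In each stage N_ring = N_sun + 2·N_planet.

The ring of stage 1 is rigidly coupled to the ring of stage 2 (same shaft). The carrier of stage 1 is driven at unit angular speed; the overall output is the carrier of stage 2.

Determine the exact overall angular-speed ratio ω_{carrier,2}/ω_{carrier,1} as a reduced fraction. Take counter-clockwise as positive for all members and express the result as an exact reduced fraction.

Stage 1: N_ring = 24 + 2·26 = 76
Stage 1: 24(ω_s−ω_c) = −76(ω_r−ω_c),  ω_s=0, ω_c=1
Stage 1: ω_r = 1 − (24/76)(0−1) = 25/19
  ⇒ ω_r¹/ω_c¹ = 25/19
Stage 2: N_ring = 33 + 2·17 = 67
Stage 2: 33(ω_s−ω_c) = −67(ω_r−ω_c),  ω_s=0, ω_r=1
Stage 2: 33(0−ω_c) = −67(1−ω_c)  ⇒  100ω_c = 67  ⇒  ω_c = 67/100
  ⇒ ω_c²/ω_r² = 67/100
Coupling ω_r² = ω_r¹ ⇒ overall = 25/19 × 67/100 = 67/76

67/76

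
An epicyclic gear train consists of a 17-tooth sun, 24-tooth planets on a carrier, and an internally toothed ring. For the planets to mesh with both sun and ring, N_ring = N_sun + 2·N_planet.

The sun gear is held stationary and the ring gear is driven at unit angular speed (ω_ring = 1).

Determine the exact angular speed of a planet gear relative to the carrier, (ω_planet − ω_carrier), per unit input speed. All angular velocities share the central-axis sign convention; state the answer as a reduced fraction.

N_ring = 17 + 2·24 = 65
17(ω_s−ω_c) = −65(ω_r−ω_c),  ω_s=0, ω_r=1
17(0−ω_c) = −65(1−ω_c)  ⇒  82ω_c = 65  ⇒  ω_c = 65/82
sun–planet: 17·(0−65/82) = −24·(ω_p−ω_c)  ⇒  ω_p−ω_c = −(17/24)·(-65/82) = 1105/1968

1105/1968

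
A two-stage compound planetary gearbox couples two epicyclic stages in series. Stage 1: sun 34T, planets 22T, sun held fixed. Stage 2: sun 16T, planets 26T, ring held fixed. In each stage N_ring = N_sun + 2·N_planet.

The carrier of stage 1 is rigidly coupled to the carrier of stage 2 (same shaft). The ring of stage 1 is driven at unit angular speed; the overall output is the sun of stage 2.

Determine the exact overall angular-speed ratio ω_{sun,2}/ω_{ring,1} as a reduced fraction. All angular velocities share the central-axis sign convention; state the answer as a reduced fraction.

Stage 1: N_ring = 34 + 2·22 = 78
Stage 1: 34(ω_s−ω_c) = −78(ω_r−ω_c),  ω_s=0, ω_r=1
Stage 1: 34(0−ω_c) = −78(1−ω_c)  ⇒  112ω_c = 78  ⇒  ω_c = 39/56
  ⇒ ω_c¹/ω_r¹ = 39/56
Stage 2: N_ring = 16 + 2·26 = 68
Stage 2: 16(ω_s−ω_c) = −68(ω_r−ω_c),  ω_r=0, ω_c=1
Stage 2: ω_s = 1 − (68/16)(0−1) = 21/4
  ⇒ ω_s²/ω_c² = 21/4
Coupling ω_c² = ω_c¹ ⇒ overall = 39/56 × 21/4 = 117/32

117/32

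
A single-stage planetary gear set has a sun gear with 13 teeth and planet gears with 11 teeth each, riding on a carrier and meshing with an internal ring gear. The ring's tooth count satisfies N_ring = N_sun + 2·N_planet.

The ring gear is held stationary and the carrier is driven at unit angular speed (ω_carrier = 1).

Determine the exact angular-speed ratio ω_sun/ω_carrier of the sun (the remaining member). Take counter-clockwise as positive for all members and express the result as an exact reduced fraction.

N_ring = 13 + 2·11 = 35
13(ω_s−ω_c) = −35(ω_r−ω_c),  ω_r=0, ω_c=1
ω_s = 1 − (35/13)(0−1) = 48/13
ω_s/ω_c = 48/13

48/13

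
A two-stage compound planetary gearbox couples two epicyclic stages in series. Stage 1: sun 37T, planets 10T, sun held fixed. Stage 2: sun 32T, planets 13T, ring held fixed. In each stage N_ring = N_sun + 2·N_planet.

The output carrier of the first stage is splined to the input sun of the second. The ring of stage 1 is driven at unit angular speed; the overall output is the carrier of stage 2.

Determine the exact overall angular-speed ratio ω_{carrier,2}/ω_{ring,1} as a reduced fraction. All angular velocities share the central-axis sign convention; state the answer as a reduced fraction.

Stage 1: N_ring = 37 + 2·10 = 57
Stage 1: 37(ω_s−ω_c) = −57(ω_r−ω_c),  ω_s=0, ω_r=1
Stage 1: 37(0−ω_c) = −57(1−ω_c)  ⇒  94ω_c = 57  ⇒  ω_c = 57/94
  ⇒ ω_c¹/ω_r¹ = 57/94
Stage 2: N_ring = 32 + 2·13 = 58
Stage 2: 32(ω_s−ω_c) = −58(ω_r−ω_c),  ω_r=0, ω_s=1
Stage 2: 32(1−ω_c) = −58(0−ω_c)  ⇒  90ω_c = 32  ⇒  ω_c = 16/45
  ⇒ ω_c²/ω_s² = 16/45
Coupling ω_s² = ω_c¹ ⇒ overall = 57/94 × 16/45 = 152/705

152/705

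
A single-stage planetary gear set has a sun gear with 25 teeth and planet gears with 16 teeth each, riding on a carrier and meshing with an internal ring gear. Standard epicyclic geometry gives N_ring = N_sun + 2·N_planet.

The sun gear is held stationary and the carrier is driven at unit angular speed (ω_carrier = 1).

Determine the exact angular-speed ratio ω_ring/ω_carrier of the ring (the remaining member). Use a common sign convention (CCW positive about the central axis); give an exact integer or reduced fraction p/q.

82/57

N_ring = 25 + 2·16 = 57
25(ω_s−ω_c) = −57(ω_r−ω_c),  ω_s=0, ω_c=1
ω_r = 1 − (25/57)(0−1) = 82/57
ω_r/ω_c = 82/57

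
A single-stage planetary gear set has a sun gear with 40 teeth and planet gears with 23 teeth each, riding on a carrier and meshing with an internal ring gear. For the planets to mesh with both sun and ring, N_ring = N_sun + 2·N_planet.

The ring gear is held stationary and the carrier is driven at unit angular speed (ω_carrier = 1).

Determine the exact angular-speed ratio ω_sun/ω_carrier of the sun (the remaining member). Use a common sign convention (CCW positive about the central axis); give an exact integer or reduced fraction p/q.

N_ring = 40 + 2·23 = 86
40(ω_s−ω_c) = −86(ω_r−ω_c),  ω_r=0, ω_c=1
ω_s = 1 − (86/40)(0−1) = 63/20
ω_s/ω_c = 63/20

63/20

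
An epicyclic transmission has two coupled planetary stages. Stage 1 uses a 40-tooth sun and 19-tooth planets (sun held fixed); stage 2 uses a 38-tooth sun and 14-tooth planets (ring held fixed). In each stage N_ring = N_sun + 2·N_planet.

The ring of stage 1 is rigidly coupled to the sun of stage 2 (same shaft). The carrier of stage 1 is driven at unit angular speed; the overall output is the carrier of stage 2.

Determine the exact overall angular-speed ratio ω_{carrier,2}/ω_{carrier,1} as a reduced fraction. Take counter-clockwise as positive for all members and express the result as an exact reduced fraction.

1121/2028

Stage 1: N_ring = 40 + 2·19 = 78
Stage 1: 40(ω_s−ω_c) = −78(ω_r−ω_c),  ω_s=0, ω_c=1
Stage 1: ω_r = 1 − (40/78)(0−1) = 59/39
  ⇒ ω_r¹/ω_c¹ = 59/39
Stage 2: N_ring = 38 + 2·14 = 66
Stage 2: 38(ω_s−ω_c) = −66(ω_r−ω_c),  ω_r=0, ω_s=1
Stage 2: 38(1−ω_c) = −66(0−ω_c)  ⇒  104ω_c = 38  ⇒  ω_c = 19/52
  ⇒ ω_c²/ω_s² = 19/52
Coupling ω_s² = ω_r¹ ⇒ overall = 59/39 × 19/52 = 1121/2028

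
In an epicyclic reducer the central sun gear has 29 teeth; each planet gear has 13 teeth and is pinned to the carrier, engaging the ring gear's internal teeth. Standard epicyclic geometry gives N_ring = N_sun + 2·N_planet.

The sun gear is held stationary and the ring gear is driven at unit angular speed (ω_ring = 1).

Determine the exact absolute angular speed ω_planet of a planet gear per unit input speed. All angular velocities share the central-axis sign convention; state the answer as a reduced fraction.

N_ring = 29 + 2·13 = 55
29(ω_s−ω_c) = −55(ω_r−ω_c),  ω_s=0, ω_r=1
29(0−ω_c) = −55(1−ω_c)  ⇒  84ω_c = 55  ⇒  ω_c = 55/84
sun–planet: 29·(0−55/84) = −13·(ω_p−ω_c)  ⇒  ω_p−ω_c = −(29/13)·(-55/84) = 1595/1092
ω_p = 55/84 + 1595/1092 = 55/26

55/26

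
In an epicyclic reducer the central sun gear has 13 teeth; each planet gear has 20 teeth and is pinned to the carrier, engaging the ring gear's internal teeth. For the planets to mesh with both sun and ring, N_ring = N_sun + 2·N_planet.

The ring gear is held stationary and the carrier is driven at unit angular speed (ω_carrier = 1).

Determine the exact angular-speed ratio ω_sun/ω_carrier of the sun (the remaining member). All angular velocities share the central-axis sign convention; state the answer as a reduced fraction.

N_ring = 13 + 2·20 = 53
13(ω_s−ω_c) = −53(ω_r−ω_c),  ω_r=0, ω_c=1
ω_s = 1 − (53/13)(0−1) = 66/13
ω_s/ω_c = 66/13

66/13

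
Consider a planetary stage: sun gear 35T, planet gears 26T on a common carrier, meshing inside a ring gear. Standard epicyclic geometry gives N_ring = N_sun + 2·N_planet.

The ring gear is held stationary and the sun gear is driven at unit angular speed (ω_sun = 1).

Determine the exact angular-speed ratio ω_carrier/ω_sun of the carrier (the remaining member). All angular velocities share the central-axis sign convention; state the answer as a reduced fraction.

35/122

N_ring = 35 + 2·26 = 87
35(ω_s−ω_c) = −87(ω_r−ω_c),  ω_r=0, ω_s=1
35(1−ω_c) = −87(0−ω_c)  ⇒  122ω_c = 35  ⇒  ω_c = 35/122
ω_c/ω_s = 35/122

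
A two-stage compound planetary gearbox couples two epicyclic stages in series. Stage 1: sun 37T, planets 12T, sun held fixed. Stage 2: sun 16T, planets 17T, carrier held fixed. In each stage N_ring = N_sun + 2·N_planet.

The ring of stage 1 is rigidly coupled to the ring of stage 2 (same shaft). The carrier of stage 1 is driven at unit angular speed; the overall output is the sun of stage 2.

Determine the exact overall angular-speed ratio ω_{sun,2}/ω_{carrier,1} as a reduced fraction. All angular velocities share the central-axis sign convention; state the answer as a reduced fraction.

-1225/244

Stage 1: N_ring = 37 + 2·12 = 61
Stage 1: 37(ω_s−ω_c) = −61(ω_r−ω_c),  ω_s=0, ω_c=1
Stage 1: ω_r = 1 − (37/61)(0−1) = 98/61
  ⇒ ω_r¹/ω_c¹ = 98/61
Stage 2: N_ring = 16 + 2·17 = 50
Stage 2: 16(ω_s−ω_c) = −50(ω_r−ω_c),  ω_c=0, ω_r=1
Stage 2: ω_s = 0 − (50/16)(1−0) = -25/8
  ⇒ ω_s²/ω_r² = -25/8
Coupling ω_r² = ω_r¹ ⇒ overall = 98/61 × -25/8 = -1225/244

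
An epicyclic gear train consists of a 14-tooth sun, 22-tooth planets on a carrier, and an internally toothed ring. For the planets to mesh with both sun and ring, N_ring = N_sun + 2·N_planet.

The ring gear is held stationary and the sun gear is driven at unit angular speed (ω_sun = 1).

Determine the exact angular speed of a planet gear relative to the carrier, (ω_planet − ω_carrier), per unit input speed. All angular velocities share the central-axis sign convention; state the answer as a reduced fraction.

N_ring = 14 + 2·22 = 58
14(ω_s−ω_c) = −58(ω_r−ω_c),  ω_r=0, ω_s=1
14(1−ω_c) = −58(0−ω_c)  ⇒  72ω_c = 14  ⇒  ω_c = 7/36
sun–planet: 14·(1−7/36) = −22·(ω_p−ω_c)  ⇒  ω_p−ω_c = −(14/22)·(29/36) = -203/396

-203/396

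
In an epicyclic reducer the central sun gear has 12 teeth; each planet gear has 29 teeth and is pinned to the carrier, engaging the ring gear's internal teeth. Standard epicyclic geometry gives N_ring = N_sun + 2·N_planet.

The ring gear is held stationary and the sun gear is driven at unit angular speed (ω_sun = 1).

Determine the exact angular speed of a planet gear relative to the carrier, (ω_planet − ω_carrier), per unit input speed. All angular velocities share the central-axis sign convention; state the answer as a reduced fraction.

-420/1189

N_ring = 12 + 2·29 = 70
12(ω_s−ω_c) = −70(ω_r−ω_c),  ω_r=0, ω_s=1
12(1−ω_c) = −70(0−ω_c)  ⇒  82ω_c = 12  ⇒  ω_c = 6/41
sun–planet: 12·(1−6/41) = −29·(ω_p−ω_c)  ⇒  ω_p−ω_c = −(12/29)·(35/41) = -420/1189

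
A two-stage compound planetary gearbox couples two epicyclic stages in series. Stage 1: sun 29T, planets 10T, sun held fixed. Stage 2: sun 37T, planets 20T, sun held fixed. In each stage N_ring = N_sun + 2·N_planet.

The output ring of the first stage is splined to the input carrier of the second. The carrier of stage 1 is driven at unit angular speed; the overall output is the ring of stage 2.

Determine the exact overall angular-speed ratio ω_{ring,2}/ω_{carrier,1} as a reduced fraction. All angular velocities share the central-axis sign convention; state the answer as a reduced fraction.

Stage 1: N_ring = 29 + 2·10 = 49
Stage 1: 29(ω_s−ω_c) = −49(ω_r−ω_c),  ω_s=0, ω_c=1
Stage 1: ω_r = 1 − (29/49)(0−1) = 78/49
  ⇒ ω_r¹/ω_c¹ = 78/49
Stage 2: N_ring = 37 + 2·20 = 77
Stage 2: 37(ω_s−ω_c) = −77(ω_r−ω_c),  ω_s=0, ω_c=1
Stage 2: ω_r = 1 − (37/77)(0−1) = 114/77
  ⇒ ω_r²/ω_c² = 114/77
Coupling ω_c² = ω_r¹ ⇒ overall = 78/49 × 114/77 = 8892/3773

8892/3773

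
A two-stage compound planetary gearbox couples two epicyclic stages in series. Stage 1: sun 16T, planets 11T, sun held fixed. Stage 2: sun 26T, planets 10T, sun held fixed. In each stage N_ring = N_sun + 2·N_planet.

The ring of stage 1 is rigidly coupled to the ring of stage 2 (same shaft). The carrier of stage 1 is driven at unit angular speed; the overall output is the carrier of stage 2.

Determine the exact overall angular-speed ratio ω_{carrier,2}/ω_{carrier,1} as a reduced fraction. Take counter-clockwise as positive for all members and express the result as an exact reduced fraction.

Stage 1: N_ring = 16 + 2·11 = 38
Stage 1: 16(ω_s−ω_c) = −38(ω_r−ω_c),  ω_s=0, ω_c=1
Stage 1: ω_r = 1 − (16/38)(0−1) = 27/19
  ⇒ ω_r¹/ω_c¹ = 27/19
Stage 2: N_ring = 26 + 2·10 = 46
Stage 2: 26(ω_s−ω_c) = −46(ω_r−ω_c),  ω_s=0, ω_r=1
Stage 2: 26(0−ω_c) = −46(1−ω_c)  ⇒  72ω_c = 46  ⇒  ω_c = 23/36
  ⇒ ω_c²/ω_r² = 23/36
Coupling ω_r² = ω_r¹ ⇒ overall = 27/19 × 23/36 = 69/76

69/76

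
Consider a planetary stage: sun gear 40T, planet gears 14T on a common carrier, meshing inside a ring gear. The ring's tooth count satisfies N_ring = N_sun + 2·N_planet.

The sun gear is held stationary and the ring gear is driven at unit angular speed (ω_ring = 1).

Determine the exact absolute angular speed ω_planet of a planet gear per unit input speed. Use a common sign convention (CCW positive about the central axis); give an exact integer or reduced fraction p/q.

N_ring = 40 + 2·14 = 68
40(ω_s−ω_c) = −68(ω_r−ω_c),  ω_s=0, ω_r=1
40(0−ω_c) = −68(1−ω_c)  ⇒  108ω_c = 68  ⇒  ω_c = 17/27
sun–planet: 40·(0−17/27) = −14·(ω_p−ω_c)  ⇒  ω_p−ω_c = −(40/14)·(-17/27) = 340/189
ω_p = 17/27 + 340/189 = 17/7

17/7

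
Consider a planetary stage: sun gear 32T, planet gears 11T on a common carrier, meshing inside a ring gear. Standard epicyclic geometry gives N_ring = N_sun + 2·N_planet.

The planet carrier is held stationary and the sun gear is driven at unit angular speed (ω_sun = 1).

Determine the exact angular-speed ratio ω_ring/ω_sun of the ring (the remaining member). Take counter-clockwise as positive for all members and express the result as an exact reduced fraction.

-16/27

N_ring = 32 + 2·11 = 54
32(ω_s−ω_c) = −54(ω_r−ω_c),  ω_c=0, ω_s=1
ω_r = 0 − (32/54)(1−0) = -16/27
ω_r/ω_s = -16/27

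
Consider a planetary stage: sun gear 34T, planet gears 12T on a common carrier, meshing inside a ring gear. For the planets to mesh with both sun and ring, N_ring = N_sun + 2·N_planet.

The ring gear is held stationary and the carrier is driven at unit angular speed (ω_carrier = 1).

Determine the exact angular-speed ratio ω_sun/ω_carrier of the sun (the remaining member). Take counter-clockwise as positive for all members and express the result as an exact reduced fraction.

N_ring = 34 + 2·12 = 58
34(ω_s−ω_c) = −58(ω_r−ω_c),  ω_r=0, ω_c=1
ω_s = 1 − (58/34)(0−1) = 46/17
ω_s/ω_c = 46/17

46/17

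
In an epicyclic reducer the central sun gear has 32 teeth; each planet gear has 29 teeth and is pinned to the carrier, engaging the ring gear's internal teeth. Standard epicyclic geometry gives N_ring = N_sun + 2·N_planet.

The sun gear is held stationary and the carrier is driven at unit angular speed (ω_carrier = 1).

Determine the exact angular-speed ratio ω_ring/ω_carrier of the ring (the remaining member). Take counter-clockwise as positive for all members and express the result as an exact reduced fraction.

61/45

N_ring = 32 + 2·29 = 90
32(ω_s−ω_c) = −90(ω_r−ω_c),  ω_s=0, ω_c=1
ω_r = 1 − (32/90)(0−1) = 61/45
ω_r/ω_c = 61/45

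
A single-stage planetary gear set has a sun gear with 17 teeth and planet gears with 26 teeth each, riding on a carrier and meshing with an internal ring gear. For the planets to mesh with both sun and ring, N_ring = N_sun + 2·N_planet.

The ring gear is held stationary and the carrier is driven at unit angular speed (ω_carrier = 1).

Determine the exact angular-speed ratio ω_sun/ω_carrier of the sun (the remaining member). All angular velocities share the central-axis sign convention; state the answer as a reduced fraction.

N_ring = 17 + 2·26 = 69
17(ω_s−ω_c) = −69(ω_r−ω_c),  ω_r=0, ω_c=1
ω_s = 1 − (69/17)(0−1) = 86/17
ω_s/ω_c = 86/17

86/17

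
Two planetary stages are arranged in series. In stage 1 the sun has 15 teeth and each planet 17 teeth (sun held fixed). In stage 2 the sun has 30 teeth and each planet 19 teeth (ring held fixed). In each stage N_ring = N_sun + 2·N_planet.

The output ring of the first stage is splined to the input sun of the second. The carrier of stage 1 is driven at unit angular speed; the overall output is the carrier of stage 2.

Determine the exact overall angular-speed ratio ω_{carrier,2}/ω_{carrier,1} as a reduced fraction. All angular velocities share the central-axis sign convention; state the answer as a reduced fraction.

Stage 1: N_ring = 15 + 2·17 = 49
Stage 1: 15(ω_s−ω_c) = −49(ω_r−ω_c),  ω_s=0, ω_c=1
Stage 1: ω_r = 1 − (15/49)(0−1) = 64/49
  ⇒ ω_r¹/ω_c¹ = 64/49
Stage 2: N_ring = 30 + 2·19 = 68
Stage 2: 30(ω_s−ω_c) = −68(ω_r−ω_c),  ω_r=0, ω_s=1
Stage 2: 30(1−ω_c) = −68(0−ω_c)  ⇒  98ω_c = 30  ⇒  ω_c = 15/49
  ⇒ ω_c²/ω_s² = 15/49
Coupling ω_s² = ω_r¹ ⇒ overall = 64/49 × 15/49 = 960/2401

960/2401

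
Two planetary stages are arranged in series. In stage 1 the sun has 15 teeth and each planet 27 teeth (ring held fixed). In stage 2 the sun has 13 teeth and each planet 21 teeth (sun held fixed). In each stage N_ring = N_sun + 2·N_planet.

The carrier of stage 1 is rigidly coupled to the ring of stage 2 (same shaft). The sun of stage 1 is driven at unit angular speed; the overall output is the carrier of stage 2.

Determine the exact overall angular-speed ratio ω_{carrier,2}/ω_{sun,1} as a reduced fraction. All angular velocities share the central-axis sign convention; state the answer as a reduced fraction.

275/1904

Stage 1: N_ring = 15 + 2·27 = 69
Stage 1: 15(ω_s−ω_c) = −69(ω_r−ω_c),  ω_r=0, ω_s=1
Stage 1: 15(1−ω_c) = −69(0−ω_c)  ⇒  84ω_c = 15  ⇒  ω_c = 5/28
  ⇒ ω_c¹/ω_s¹ = 5/28
Stage 2: N_ring = 13 + 2·21 = 55
Stage 2: 13(ω_s−ω_c) = −55(ω_r−ω_c),  ω_s=0, ω_r=1
Stage 2: 13(0−ω_c) = −55(1−ω_c)  ⇒  68ω_c = 55  ⇒  ω_c = 55/68
  ⇒ ω_c²/ω_r² = 55/68
Coupling ω_r² = ω_c¹ ⇒ overall = 5/28 × 55/68 = 275/1904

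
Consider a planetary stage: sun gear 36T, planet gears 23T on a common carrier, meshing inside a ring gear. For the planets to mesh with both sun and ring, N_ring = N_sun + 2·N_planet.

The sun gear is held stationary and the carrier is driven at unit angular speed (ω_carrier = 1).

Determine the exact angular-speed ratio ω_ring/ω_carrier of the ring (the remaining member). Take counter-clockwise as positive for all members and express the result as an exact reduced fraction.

N_ring = 36 + 2·23 = 82
36(ω_s−ω_c) = −82(ω_r−ω_c),  ω_s=0, ω_c=1
ω_r = 1 − (36/82)(0−1) = 59/41
ω_r/ω_c = 59/41

59/41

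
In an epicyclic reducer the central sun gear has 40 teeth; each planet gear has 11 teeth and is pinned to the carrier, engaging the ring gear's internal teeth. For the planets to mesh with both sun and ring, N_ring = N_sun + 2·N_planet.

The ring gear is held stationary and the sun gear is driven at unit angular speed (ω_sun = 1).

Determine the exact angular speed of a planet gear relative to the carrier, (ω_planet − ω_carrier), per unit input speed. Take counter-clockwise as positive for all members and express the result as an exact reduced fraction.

N_ring = 40 + 2·11 = 62
40(ω_s−ω_c) = −62(ω_r−ω_c),  ω_r=0, ω_s=1
40(1−ω_c) = −62(0−ω_c)  ⇒  102ω_c = 40  ⇒  ω_c = 20/51
sun–planet: 40·(1−20/51) = −11·(ω_p−ω_c)  ⇒  ω_p−ω_c = −(40/11)·(31/51) = -1240/561

-1240/561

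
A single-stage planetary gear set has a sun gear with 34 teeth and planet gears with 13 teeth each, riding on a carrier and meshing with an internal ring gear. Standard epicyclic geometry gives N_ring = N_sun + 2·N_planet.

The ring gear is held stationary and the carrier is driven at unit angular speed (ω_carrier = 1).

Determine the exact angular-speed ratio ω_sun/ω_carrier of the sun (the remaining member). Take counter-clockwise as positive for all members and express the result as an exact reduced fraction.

47/17

N_ring = 34 + 2·13 = 60
34(ω_s−ω_c) = −60(ω_r−ω_c),  ω_r=0, ω_c=1
ω_s = 1 − (60/34)(0−1) = 47/17
ω_s/ω_c = 47/17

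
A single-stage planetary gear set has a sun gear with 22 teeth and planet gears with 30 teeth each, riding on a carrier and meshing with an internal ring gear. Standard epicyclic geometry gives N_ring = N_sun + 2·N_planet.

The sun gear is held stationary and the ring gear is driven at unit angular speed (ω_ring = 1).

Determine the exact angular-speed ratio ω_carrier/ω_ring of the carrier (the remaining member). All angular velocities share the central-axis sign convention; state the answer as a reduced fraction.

N_ring = 22 + 2·30 = 82
22(ω_s−ω_c) = −82(ω_r−ω_c),  ω_s=0, ω_r=1
22(0−ω_c) = −82(1−ω_c)  ⇒  104ω_c = 82  ⇒  ω_c = 41/52
ω_c/ω_r = 41/52

41/52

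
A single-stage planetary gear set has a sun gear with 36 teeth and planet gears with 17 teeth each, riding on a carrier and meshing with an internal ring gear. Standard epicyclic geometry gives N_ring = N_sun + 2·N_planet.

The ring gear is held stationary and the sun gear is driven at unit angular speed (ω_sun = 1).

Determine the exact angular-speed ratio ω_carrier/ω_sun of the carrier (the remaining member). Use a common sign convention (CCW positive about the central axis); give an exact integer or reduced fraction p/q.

18/53

N_ring = 36 + 2·17 = 70
36(ω_s−ω_c) = −70(ω_r−ω_c),  ω_r=0, ω_s=1
36(1−ω_c) = −70(0−ω_c)  ⇒  106ω_c = 36  ⇒  ω_c = 18/53
ω_c/ω_s = 18/53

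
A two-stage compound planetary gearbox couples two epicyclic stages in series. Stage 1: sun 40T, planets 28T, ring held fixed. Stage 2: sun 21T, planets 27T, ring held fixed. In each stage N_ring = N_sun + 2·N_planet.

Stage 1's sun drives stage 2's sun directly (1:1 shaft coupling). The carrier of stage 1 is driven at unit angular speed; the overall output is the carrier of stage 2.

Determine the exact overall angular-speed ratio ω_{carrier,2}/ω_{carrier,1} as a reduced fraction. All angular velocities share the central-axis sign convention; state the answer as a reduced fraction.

119/160

Stage 1: N_ring = 40 + 2·28 = 96
Stage 1: 40(ω_s−ω_c) = −96(ω_r−ω_c),  ω_r=0, ω_c=1
Stage 1: ω_s = 1 − (96/40)(0−1) = 17/5
  ⇒ ω_s¹/ω_c¹ = 17/5
Stage 2: N_ring = 21 + 2·27 = 75
Stage 2: 21(ω_s−ω_c) = −75(ω_r−ω_c),  ω_r=0, ω_s=1
Stage 2: 21(1−ω_c) = −75(0−ω_c)  ⇒  96ω_c = 21  ⇒  ω_c = 7/32
  ⇒ ω_c²/ω_s² = 7/32
Coupling ω_s² = ω_s¹ ⇒ overall = 17/5 × 7/32 = 119/160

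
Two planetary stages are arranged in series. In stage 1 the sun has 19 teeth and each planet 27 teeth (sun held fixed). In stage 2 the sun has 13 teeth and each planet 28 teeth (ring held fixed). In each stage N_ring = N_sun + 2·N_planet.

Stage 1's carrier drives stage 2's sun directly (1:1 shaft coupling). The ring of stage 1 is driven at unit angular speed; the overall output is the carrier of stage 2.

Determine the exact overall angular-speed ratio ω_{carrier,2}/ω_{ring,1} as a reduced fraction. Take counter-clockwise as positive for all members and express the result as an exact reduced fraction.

949/7544

Stage 1: N_ring = 19 + 2·27 = 73
Stage 1: 19(ω_s−ω_c) = −73(ω_r−ω_c),  ω_s=0, ω_r=1
Stage 1: 19(0−ω_c) = −73(1−ω_c)  ⇒  92ω_c = 73  ⇒  ω_c = 73/92
  ⇒ ω_c¹/ω_r¹ = 73/92
Stage 2: N_ring = 13 + 2·28 = 69
Stage 2: 13(ω_s−ω_c) = −69(ω_r−ω_c),  ω_r=0, ω_s=1
Stage 2: 13(1−ω_c) = −69(0−ω_c)  ⇒  82ω_c = 13  ⇒  ω_c = 13/82
  ⇒ ω_c²/ω_s² = 13/82
Coupling ω_s² = ω_c¹ ⇒ overall = 73/92 × 13/82 = 949/7544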